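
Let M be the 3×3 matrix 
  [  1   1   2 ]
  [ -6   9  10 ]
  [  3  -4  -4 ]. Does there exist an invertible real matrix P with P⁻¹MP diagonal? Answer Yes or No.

Characteristic polynomial: p(s) = s^3 - 6s^2 + 9s - 4 = (s - 4)(s - 1)^2.
s = 1 has algebraic multiplicity 2; rank(M − 1I) = 2, so geometric multiplicity = 1.
Geometric multiplicity < algebraic multiplicity, so M is not diagonalizable.

No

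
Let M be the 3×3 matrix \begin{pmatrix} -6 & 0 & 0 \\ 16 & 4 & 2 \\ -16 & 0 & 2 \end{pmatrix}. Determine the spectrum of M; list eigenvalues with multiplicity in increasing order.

Characteristic polynomial: p(μ) = μ^3 - 28μ + 48 = (μ - 4)(μ - 2)(μ + 6).
Roots (with multiplicity): -6, 2, 4.

-6, 2, 4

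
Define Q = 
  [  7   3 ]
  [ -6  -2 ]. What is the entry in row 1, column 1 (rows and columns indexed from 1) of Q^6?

Characteristic polynomial: λ^2 - 5λ + 4 = (λ - 4)(λ - 1), so the eigenvalues are 1, 4.
λ=4: eigenvector (1, -1).
λ=1: eigenvector (-1, 2).
P = [[1, -1], [-1, 2]], D = diag(4, 1), P⁻¹ = [[2, 1], [1, 1]].
Q⁶ = P·diag(4096, 1)·P⁻¹ = [[8191, 4095], [-8190, -4094]].
The requested entry is 8191.

8191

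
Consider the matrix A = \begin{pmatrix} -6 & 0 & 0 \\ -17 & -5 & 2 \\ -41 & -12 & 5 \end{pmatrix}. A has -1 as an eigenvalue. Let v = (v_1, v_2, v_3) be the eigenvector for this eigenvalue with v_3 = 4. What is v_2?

2

A + 1I = [[-5, 0, 0], [-17, -4, 2], [-41, -12, 6]].
Solving (A + 1I)v = 0 gives the eigenspace spanned by (0, 2, 4).
With v_3 = 4, v = (0, 2, 4), so v_2 = 2.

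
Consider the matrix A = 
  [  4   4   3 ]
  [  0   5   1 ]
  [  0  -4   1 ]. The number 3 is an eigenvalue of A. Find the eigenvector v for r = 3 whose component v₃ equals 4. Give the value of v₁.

-4

A − 3I = [[1, 4, 3], [0, 2, 1], [0, -4, -2]].
Solving (A − 3I)v = 0 gives the eigenspace spanned by (-4, -2, 4).
With v₃ = 4, v = (-4, -2, 4), so v₁ = -4.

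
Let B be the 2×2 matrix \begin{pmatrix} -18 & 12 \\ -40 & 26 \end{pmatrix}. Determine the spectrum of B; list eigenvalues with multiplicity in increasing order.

Characteristic polynomial: p(s) = s^2 - 8s + 12 = (s - 6)(s - 2).
Roots (with multiplicity): 2, 6.

2, 6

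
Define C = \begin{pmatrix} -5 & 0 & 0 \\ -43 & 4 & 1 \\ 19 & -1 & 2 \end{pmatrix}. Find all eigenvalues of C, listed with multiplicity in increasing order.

Characteristic polynomial: p(μ) = μ^3 - μ^2 - 21μ + 45 = (μ - 3)^2(μ + 5).
Roots (with multiplicity): -5, 3, 3.

-5, 3, 3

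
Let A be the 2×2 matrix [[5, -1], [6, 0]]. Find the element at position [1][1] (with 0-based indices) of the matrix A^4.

-114

Characteristic polynomial: t^2 - 5t + 6 = (t - 3)(t - 2), so the eigenvalues are 2, 3.
t=3: eigenvector (1, 2).
t=2: eigenvector (1, 3).
P = [[1, 1], [2, 3]], D = diag(3, 2), P⁻¹ = [[3, -1], [-2, 1]].
A⁴ = P·diag(81, 16)·P⁻¹ = [[211, -65], [390, -114]].
The requested entry is -114.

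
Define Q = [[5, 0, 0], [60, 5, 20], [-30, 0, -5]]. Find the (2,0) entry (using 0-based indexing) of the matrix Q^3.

-750

Characteristic polynomial: s^3 - 5s^2 - 25s + 125 = (s - 5)^2(s + 5), so the eigenvalues are -5, 5, 5.
s=5: eigenvector (1, 6, -3).
s=5: eigenvector (0, 1, 0).
s=-5: eigenvector (0, -2, 1).
P = [[1, 0, 0], [6, 1, -2], [-3, 0, 1]], D = diag(5, 5, -5), P⁻¹ = [[1, 0, 0], [0, 1, 2], [3, 0, 1]].
Q³ = P·diag(125, 125, -125)·P⁻¹ = [[125, 0, 0], [1500, 125, 500], [-750, 0, -125]].
The requested entry is -750.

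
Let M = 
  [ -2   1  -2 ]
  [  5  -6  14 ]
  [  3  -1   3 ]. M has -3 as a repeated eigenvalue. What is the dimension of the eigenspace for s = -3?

M + 3I = [[1, 1, -2], [5, -3, 14], [3, -1, 6]].
This matrix has rank 2, so its null space has dimension 3 − 2 = 1.

1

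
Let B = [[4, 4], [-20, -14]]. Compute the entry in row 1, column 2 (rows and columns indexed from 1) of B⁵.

13504

Characteristic polynomial: r^2 + 10r + 24 = (r + 4)(r + 6), so the eigenvalues are -6, -4.
r=-4: eigenvector (-1, 2).
r=-6: eigenvector (2, -5).
P = [[-1, 2], [2, -5]], D = diag(-4, -6), P⁻¹ = [[-5, -2], [-2, -1]].
B⁵ = P·diag(-1024, -7776)·P⁻¹ = [[25984, 13504], [-67520, -34784]].
The requested entry is 13504.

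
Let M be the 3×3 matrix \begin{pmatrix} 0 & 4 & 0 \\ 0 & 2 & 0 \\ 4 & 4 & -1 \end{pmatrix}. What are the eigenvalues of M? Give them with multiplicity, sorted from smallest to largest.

-1, 0, 2

Characteristic polynomial: p(r) = r^3 - r^2 - 2r = r(r - 2)(r + 1).
Roots (with multiplicity): -1, 0, 2.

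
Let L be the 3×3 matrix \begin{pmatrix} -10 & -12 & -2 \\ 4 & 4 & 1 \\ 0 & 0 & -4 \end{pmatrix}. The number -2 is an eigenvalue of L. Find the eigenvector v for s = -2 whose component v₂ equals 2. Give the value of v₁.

L + 2I = [[-8, -12, -2], [4, 6, 1], [0, 0, -2]].
Solving (L + 2I)v = 0 gives the eigenspace spanned by (-3, 2, 0).
With v₂ = 2, v = (-3, 2, 0), so v₁ = -3.

-3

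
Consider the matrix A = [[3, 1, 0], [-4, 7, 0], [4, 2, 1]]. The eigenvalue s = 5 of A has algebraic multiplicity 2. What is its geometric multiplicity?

1

A − 5I = [[-2, 1, 0], [-4, 2, 0], [4, 2, -4]].
This matrix has rank 2, so its null space has dimension 3 − 2 = 1.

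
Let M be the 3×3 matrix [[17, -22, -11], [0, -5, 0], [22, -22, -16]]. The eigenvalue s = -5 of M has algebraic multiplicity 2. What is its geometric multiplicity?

M + 5I = [[22, -22, -11], [0, 0, 0], [22, -22, -11]].
This matrix has rank 1, so its null space has dimension 3 − 1 = 2.

2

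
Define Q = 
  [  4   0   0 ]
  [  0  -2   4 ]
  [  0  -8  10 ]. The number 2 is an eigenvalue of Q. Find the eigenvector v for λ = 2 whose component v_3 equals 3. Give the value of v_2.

Q − 2I = [[2, 0, 0], [0, -4, 4], [0, -8, 8]].
Solving (Q − 2I)v = 0 gives the eigenspace spanned by (0, 3, 3).
With v_3 = 3, v = (0, 3, 3), so v_2 = 3.

3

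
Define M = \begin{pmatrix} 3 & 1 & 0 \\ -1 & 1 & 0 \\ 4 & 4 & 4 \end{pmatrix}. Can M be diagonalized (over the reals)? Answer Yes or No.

Characteristic polynomial: p(t) = t^3 - 8t^2 + 20t - 16 = (t - 4)(t - 2)^2.
t = 2 has algebraic multiplicity 2; rank(M − 2I) = 2, so geometric multiplicity = 1.
Geometric multiplicity < algebraic multiplicity, so M is not diagonalizable.

No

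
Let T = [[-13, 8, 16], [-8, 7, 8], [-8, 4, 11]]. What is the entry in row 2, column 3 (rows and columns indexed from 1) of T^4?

Characteristic polynomial: μ^3 - 5μ^2 + 3μ + 9 = (μ - 3)^2(μ + 1), so the eigenvalues are -1, 3, 3.
μ=3: eigenvector (-3, -2, -2).
μ=-1: eigenvector (2, 1, 1).
μ=3: eigenvector (1, 0, 1).
P = [[-3, 2, 1], [-2, 1, 0], [-2, 1, 1]], D = diag(3, -1, 3), P⁻¹ = [[1, -1, -1], [2, -1, -2], [0, -1, 1]].
T⁴ = P·diag(81, 1, 81)·P⁻¹ = [[-239, 160, 320], [-160, 161, 160], [-160, 80, 241]].
The requested entry is 160.

160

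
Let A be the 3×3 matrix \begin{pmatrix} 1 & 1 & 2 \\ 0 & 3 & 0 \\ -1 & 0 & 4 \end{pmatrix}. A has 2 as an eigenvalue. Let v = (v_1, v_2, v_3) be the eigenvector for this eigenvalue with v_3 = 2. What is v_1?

A − 2I = [[-1, 1, 2], [0, 1, 0], [-1, 0, 2]].
Solving (A − 2I)v = 0 gives the eigenspace spanned by (4, 0, 2).
With v_3 = 2, v = (4, 0, 2), so v_1 = 4.

4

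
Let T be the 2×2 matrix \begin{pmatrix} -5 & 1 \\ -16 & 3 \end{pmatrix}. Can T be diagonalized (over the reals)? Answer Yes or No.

No

Characteristic polynomial: p(r) = r^2 + 2r + 1 = (r + 1)^2.
r = -1 has algebraic multiplicity 2; rank(T + 1I) = 1, so geometric multiplicity = 1.
Geometric multiplicity < algebraic multiplicity, so T is not diagonalizable.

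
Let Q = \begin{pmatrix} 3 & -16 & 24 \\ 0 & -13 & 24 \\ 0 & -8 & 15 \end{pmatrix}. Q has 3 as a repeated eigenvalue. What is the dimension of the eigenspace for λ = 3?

Q − 3I = [[0, -16, 24], [0, -16, 24], [0, -8, 12]].
This matrix has rank 1, so its null space has dimension 3 − 1 = 2.

2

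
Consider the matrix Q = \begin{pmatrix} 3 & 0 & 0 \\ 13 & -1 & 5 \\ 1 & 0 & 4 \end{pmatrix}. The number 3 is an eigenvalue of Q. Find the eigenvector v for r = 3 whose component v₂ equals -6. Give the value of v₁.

-3

Q − 3I = [[0, 0, 0], [13, -4, 5], [1, 0, 1]].
Solving (Q − 3I)v = 0 gives the eigenspace spanned by (-3, -6, 3).
With v₂ = -6, v = (-3, -6, 3), so v₁ = -3.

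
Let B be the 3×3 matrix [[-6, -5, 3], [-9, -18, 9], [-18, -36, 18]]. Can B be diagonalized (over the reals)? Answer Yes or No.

Characteristic polynomial: p(s) = s^3 + 6s^2 + 9s = s(s + 3)^2.
s = -3 has algebraic multiplicity 2; rank(B + 3I) = 2, so geometric multiplicity = 1.
Geometric multiplicity < algebraic multiplicity, so B is not diagonalizable.

No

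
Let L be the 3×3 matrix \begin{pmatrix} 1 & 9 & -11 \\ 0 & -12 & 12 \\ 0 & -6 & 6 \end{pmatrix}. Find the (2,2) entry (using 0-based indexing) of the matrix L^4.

-1296

Characteristic polynomial: r^3 + 5r^2 - 6r = r(r - 1)(r + 6), so the eigenvalues are -6, 0, 1.
r=1: eigenvector (1, 0, 0).
r=-6: eigenvector (1, -2, -1).
r=0: eigenvector (2, 1, 1).
P = [[1, 1, 2], [0, -2, 1], [0, -1, 1]], D = diag(1, -6, 0), P⁻¹ = [[1, 3, -5], [0, -1, 1], [0, -1, 2]].
L⁴ = P·diag(1, 1296, 0)·P⁻¹ = [[1, -1293, 1291], [0, 2592, -2592], [0, 1296, -1296]].
The requested entry is -1296.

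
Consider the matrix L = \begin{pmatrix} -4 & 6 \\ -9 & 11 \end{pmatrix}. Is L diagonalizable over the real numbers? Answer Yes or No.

Yes

Characteristic polynomial: p(t) = t^2 - 7t + 10 = (t - 5)(t - 2).
All 2 eigenvalues are distinct, so L is diagonalizable.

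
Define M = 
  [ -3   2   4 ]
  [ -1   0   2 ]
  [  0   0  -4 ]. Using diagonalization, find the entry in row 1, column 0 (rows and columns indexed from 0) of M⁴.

15

Characteristic polynomial: μ^3 + 7μ^2 + 14μ + 8 = (μ + 1)(μ + 2)(μ + 4), so the eigenvalues are -4, -2, -1.
μ=-1: eigenvector (-1, -1, 0).
μ=-4: eigenvector (2, 1, -1).
μ=-2: eigenvector (2, 1, 0).
P = [[-1, 2, 2], [-1, 1, 1], [0, -1, 0]], D = diag(-1, -4, -2), P⁻¹ = [[1, -2, 0], [0, 0, -1], [1, -1, 1]].
M⁴ = P·diag(1, 256, 16)·P⁻¹ = [[31, -30, -480], [15, -14, -240], [0, 0, 256]].
The requested entry is 15.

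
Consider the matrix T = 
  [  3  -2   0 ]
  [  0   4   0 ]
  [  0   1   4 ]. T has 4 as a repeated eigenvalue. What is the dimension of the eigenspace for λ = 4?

T − 4I = [[-1, -2, 0], [0, 0, 0], [0, 1, 0]].
This matrix has rank 2, so its null space has dimension 3 − 2 = 1.

1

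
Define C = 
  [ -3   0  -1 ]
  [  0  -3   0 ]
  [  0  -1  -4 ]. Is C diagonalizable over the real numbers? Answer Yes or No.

No

Characteristic polynomial: p(λ) = λ^3 + 10λ^2 + 33λ + 36 = (λ + 3)^2(λ + 4).
λ = -3 has algebraic multiplicity 2; rank(C + 3I) = 2, so geometric multiplicity = 1.
Geometric multiplicity < algebraic multiplicity, so C is not diagonalizable.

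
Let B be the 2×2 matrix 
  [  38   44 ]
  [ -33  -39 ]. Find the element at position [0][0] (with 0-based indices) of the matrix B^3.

Characteristic polynomial: s^2 + s - 30 = (s - 5)(s + 6), so the eigenvalues are -6, 5.
s=5: eigenvector (4, -3).
s=-6: eigenvector (-1, 1).
P = [[4, -1], [-3, 1]], D = diag(5, -6), P⁻¹ = [[1, 1], [3, 4]].
B³ = P·diag(125, -216)·P⁻¹ = [[1148, 1364], [-1023, -1239]].
The requested entry is 1148.

1148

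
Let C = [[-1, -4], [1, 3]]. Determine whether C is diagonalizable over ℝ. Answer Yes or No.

Characteristic polynomial: p(s) = s^2 - 2s + 1 = (s - 1)^2.
s = 1 has algebraic multiplicity 2; rank(C − 1I) = 1, so geometric multiplicity = 1.
Geometric multiplicity < algebraic multiplicity, so C is not diagonalizable.

No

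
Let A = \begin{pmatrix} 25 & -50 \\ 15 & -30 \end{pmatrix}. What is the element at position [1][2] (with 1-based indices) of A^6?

156250

Characteristic polynomial: t^2 + 5t = t(t + 5), so the eigenvalues are -5, 0.
t=-5: eigenvector (-5, -3).
t=0: eigenvector (2, 1).
P = [[-5, 2], [-3, 1]], D = diag(-5, 0), P⁻¹ = [[1, -2], [3, -5]].
A⁶ = P·diag(15625, 0)·P⁻¹ = [[-78125, 156250], [-46875, 93750]].
The requested entry is 156250.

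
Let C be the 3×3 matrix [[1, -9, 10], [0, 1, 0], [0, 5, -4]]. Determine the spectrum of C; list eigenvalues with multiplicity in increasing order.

-4, 1, 1

Characteristic polynomial: p(r) = r^3 + 2r^2 - 7r + 4 = (r - 1)^2(r + 4).
Roots (with multiplicity): -4, 1, 1.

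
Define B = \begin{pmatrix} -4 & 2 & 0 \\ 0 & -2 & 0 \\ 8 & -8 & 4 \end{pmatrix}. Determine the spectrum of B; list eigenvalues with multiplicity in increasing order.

-4, -2, 4

Characteristic polynomial: p(t) = t^3 + 2t^2 - 16t - 32 = (t - 4)(t + 2)(t + 4).
Roots (with multiplicity): -4, -2, 4.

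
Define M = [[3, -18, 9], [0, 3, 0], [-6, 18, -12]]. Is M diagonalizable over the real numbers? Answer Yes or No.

Characteristic polynomial: p(μ) = μ^3 + 6μ^2 - 9μ - 54 = (μ - 3)(μ + 3)(μ + 6).
All 3 eigenvalues are distinct, so M is diagonalizable.

Yes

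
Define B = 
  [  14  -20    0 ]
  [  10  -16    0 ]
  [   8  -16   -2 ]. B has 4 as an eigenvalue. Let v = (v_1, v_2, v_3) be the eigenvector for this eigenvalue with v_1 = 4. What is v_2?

2

B − 4I = [[10, -20, 0], [10, -20, 0], [8, -16, -6]].
Solving (B − 4I)v = 0 gives the eigenspace spanned by (4, 2, 0).
With v_1 = 4, v = (4, 2, 0), so v_2 = 2.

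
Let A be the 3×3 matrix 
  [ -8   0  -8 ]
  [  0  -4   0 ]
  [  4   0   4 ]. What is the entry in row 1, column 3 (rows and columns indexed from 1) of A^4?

512

Characteristic polynomial: λ^3 + 8λ^2 + 16λ = λ(λ + 4)^2, so the eigenvalues are -4, -4, 0.
λ=-4: eigenvector (-2, 1, 1).
λ=-4: eigenvector (2, 0, -1).
λ=0: eigenvector (-1, 0, 1).
P = [[-2, 2, -1], [1, 0, 0], [1, -1, 1]], D = diag(-4, -4, 0), P⁻¹ = [[0, 1, 0], [1, 1, 1], [1, 0, 2]].
A⁴ = P·diag(256, 256, 0)·P⁻¹ = [[512, 0, 512], [0, 256, 0], [-256, 0, -256]].
The requested entry is 512.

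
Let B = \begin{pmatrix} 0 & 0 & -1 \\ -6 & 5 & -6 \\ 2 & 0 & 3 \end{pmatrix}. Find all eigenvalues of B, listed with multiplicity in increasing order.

1, 2, 5

Characteristic polynomial: p(λ) = λ^3 - 8λ^2 + 17λ - 10 = (λ - 5)(λ - 2)(λ - 1).
Roots (with multiplicity): 1, 2, 5.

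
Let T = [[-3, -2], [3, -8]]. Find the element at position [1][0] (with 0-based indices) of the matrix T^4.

Characteristic polynomial: s^2 + 11s + 30 = (s + 5)(s + 6), so the eigenvalues are -6, -5.
s=-6: eigenvector (-2, -3).
s=-5: eigenvector (1, 1).
P = [[-2, 1], [-3, 1]], D = diag(-6, -5), P⁻¹ = [[1, -1], [3, -2]].
T⁴ = P·diag(1296, 625)·P⁻¹ = [[-717, 1342], [-2013, 2638]].
The requested entry is -2013.

-2013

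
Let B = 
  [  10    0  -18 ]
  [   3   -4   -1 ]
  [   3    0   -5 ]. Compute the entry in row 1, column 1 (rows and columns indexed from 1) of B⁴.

766

Characteristic polynomial: s^3 - s^2 - 16s + 16 = (s - 4)(s - 1)(s + 4), so the eigenvalues are -4, 1, 4.
s=4: eigenvector (3, 1, 1).
s=-4: eigenvector (0, 1, 0).
s=1: eigenvector (2, 1, 1).
P = [[3, 0, 2], [1, 1, 1], [1, 0, 1]], D = diag(4, -4, 1), P⁻¹ = [[1, 0, -2], [0, 1, -1], [-1, 0, 3]].
B⁴ = P·diag(256, 256, 1)·P⁻¹ = [[766, 0, -1530], [255, 256, -765], [255, 0, -509]].
The requested entry is 766.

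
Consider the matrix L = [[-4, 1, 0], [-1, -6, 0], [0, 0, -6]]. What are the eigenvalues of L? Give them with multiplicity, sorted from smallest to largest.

Characteristic polynomial: p(λ) = λ^3 + 16λ^2 + 85λ + 150 = (λ + 5)^2(λ + 6).
Roots (with multiplicity): -6, -5, -5.

-6, -5, -5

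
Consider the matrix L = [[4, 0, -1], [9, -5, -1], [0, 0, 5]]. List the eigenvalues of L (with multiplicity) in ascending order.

-5, 4, 5

Characteristic polynomial: p(t) = t^3 - 4t^2 - 25t + 100 = (t - 5)(t - 4)(t + 5).
Roots (with multiplicity): -5, 4, 5.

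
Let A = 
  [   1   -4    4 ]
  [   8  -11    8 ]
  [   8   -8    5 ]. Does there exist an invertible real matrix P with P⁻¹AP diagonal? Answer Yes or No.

Yes

Characteristic polynomial: p(r) = r^3 + 5r^2 + 3r - 9 = (r - 1)(r + 3)^2.
r = -3 has algebraic multiplicity 2; rank(A + 3I) = 1, so geometric multiplicity = 2.
Every eigenvalue has geometric = algebraic multiplicity, so A is diagonalizable.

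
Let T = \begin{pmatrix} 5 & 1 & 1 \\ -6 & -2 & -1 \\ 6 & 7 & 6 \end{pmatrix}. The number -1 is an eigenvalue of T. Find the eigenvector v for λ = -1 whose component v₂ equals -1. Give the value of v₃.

1

T + 1I = [[6, 1, 1], [-6, -1, -1], [6, 7, 7]].
Solving (T + 1I)v = 0 gives the eigenspace spanned by (0, -1, 1).
With v₂ = -1, v = (0, -1, 1), so v₃ = 1.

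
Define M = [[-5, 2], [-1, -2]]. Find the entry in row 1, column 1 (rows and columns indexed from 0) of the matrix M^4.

Characteristic polynomial: t^2 + 7t + 12 = (t + 3)(t + 4), so the eigenvalues are -4, -3.
t=-4: eigenvector (2, 1).
t=-3: eigenvector (1, 1).
P = [[2, 1], [1, 1]], D = diag(-4, -3), P⁻¹ = [[1, -1], [-1, 2]].
M⁴ = P·diag(256, 81)·P⁻¹ = [[431, -350], [175, -94]].
The requested entry is -94.

-94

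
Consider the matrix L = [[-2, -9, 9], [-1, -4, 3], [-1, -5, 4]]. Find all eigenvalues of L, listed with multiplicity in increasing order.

Characteristic polynomial: p(μ) = μ^3 + 2μ^2 - μ - 2 = (μ - 1)(μ + 1)(μ + 2).
Roots (with multiplicity): -2, -1, 1.

-2, -1, 1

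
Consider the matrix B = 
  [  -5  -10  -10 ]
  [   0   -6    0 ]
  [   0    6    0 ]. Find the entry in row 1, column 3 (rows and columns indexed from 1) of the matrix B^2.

50

Characteristic polynomial: λ^3 + 11λ^2 + 30λ = λ(λ + 5)(λ + 6), so the eigenvalues are -6, -5, 0.
λ=-5: eigenvector (1, 0, 0).
λ=-6: eigenvector (0, 1, -1).
λ=0: eigenvector (-2, 0, 1).
P = [[1, 0, -2], [0, 1, 0], [0, -1, 1]], D = diag(-5, -6, 0), P⁻¹ = [[1, 2, 2], [0, 1, 0], [0, 1, 1]].
B² = P·diag(25, 36, 0)·P⁻¹ = [[25, 50, 50], [0, 36, 0], [0, -36, 0]].
The requested entry is 50.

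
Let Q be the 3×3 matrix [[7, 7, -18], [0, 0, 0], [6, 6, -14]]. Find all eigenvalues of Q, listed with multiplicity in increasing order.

-5, -2, 0

Characteristic polynomial: p(λ) = λ^3 + 7λ^2 + 10λ = λ(λ + 2)(λ + 5).
Roots (with multiplicity): -5, -2, 0.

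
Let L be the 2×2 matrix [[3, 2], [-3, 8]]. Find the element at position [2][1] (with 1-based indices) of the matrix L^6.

Characteristic polynomial: t^2 - 11t + 30 = (t - 6)(t - 5), so the eigenvalues are 5, 6.
t=5: eigenvector (1, 1).
t=6: eigenvector (-2, -3).
P = [[1, -2], [1, -3]], D = diag(5, 6), P⁻¹ = [[3, -2], [1, -1]].
L⁶ = P·diag(15625, 46656)·P⁻¹ = [[-46437, 62062], [-93093, 108718]].
The requested entry is -93093.

-93093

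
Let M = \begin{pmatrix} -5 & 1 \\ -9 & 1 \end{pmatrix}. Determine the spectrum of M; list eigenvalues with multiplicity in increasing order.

Characteristic polynomial: p(μ) = μ^2 + 4μ + 4 = (μ + 2)^2.
Roots (with multiplicity): -2, -2.

-2, -2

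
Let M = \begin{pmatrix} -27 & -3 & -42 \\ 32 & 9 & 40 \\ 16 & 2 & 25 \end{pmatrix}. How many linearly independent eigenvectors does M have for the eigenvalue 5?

1

M − 5I = [[-32, -3, -42], [32, 4, 40], [16, 2, 20]].
This matrix has rank 2, so its null space has dimension 3 − 2 = 1.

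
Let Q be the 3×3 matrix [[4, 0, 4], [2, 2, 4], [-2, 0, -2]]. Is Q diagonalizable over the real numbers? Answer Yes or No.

Characteristic polynomial: p(μ) = μ^3 - 4μ^2 + 4μ = μ(μ - 2)^2.
μ = 2 has algebraic multiplicity 2; rank(Q − 2I) = 1, so geometric multiplicity = 2.
Every eigenvalue has geometric = algebraic multiplicity, so Q is diagonalizable.

Yes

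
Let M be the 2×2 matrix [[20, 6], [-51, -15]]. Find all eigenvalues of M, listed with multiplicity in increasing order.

2, 3

Characteristic polynomial: p(t) = t^2 - 5t + 6 = (t - 3)(t - 2).
Roots (with multiplicity): 2, 3.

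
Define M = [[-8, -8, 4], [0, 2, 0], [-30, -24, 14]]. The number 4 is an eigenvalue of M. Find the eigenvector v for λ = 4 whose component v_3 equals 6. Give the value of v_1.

2

M − 4I = [[-12, -8, 4], [0, -2, 0], [-30, -24, 10]].
Solving (M − 4I)v = 0 gives the eigenspace spanned by (2, 0, 6).
With v_3 = 6, v = (2, 0, 6), so v_1 = 2.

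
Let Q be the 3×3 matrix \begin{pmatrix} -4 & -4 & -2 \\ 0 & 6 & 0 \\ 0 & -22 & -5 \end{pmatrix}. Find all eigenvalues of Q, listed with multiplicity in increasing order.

-5, -4, 6

Characteristic polynomial: p(s) = s^3 + 3s^2 - 34s - 120 = (s - 6)(s + 4)(s + 5).
Roots (with multiplicity): -5, -4, 6.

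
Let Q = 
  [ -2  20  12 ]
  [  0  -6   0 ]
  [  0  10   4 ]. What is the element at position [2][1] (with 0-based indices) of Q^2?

-20

Characteristic polynomial: s^3 + 4s^2 - 20s - 48 = (s - 4)(s + 2)(s + 6), so the eigenvalues are -6, -2, 4.
s=-2: eigenvector (1, 0, 0).
s=-6: eigenvector (-2, 1, -1).
s=4: eigenvector (2, 0, 1).
P = [[1, -2, 2], [0, 1, 0], [0, -1, 1]], D = diag(-2, -6, 4), P⁻¹ = [[1, 0, -2], [0, 1, 0], [0, 1, 1]].
Q² = P·diag(4, 36, 16)·P⁻¹ = [[4, -40, 24], [0, 36, 0], [0, -20, 16]].
The requested entry is -20.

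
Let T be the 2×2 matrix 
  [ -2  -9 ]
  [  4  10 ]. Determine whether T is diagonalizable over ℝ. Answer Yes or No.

No

Characteristic polynomial: p(r) = r^2 - 8r + 16 = (r - 4)^2.
r = 4 has algebraic multiplicity 2; rank(T − 4I) = 1, so geometric multiplicity = 1.
Geometric multiplicity < algebraic multiplicity, so T is not diagonalizable.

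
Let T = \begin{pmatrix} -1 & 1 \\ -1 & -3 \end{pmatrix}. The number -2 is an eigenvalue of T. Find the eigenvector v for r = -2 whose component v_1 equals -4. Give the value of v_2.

4

T + 2I = [[1, 1], [-1, -1]].
Solving (T + 2I)v = 0 gives the eigenspace spanned by (-4, 4).
With v_1 = -4, v = (-4, 4), so v_2 = 4.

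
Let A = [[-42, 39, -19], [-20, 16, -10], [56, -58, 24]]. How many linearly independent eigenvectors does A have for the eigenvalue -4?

A + 4I = [[-38, 39, -19], [-20, 20, -10], [56, -58, 28]].
This matrix has rank 2, so its null space has dimension 3 − 2 = 1.

1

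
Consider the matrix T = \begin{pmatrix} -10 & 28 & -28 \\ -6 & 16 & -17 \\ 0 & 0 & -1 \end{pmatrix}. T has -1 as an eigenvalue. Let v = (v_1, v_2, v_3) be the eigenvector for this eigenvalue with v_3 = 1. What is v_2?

T + 1I = [[-9, 28, -28], [-6, 17, -17], [0, 0, 0]].
Solving (T + 1I)v = 0 gives the eigenspace spanned by (0, 1, 1).
With v_3 = 1, v = (0, 1, 1), so v_2 = 1.

1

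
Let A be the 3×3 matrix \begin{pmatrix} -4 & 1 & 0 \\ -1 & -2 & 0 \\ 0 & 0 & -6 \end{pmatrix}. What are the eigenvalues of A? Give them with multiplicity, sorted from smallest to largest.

-6, -3, -3

Characteristic polynomial: p(λ) = λ^3 + 12λ^2 + 45λ + 54 = (λ + 3)^2(λ + 6).
Roots (with multiplicity): -6, -3, -3.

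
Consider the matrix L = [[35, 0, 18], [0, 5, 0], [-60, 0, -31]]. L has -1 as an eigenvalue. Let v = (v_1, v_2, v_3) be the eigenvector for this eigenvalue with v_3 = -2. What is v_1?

L + 1I = [[36, 0, 18], [0, 6, 0], [-60, 0, -30]].
Solving (L + 1I)v = 0 gives the eigenspace spanned by (1, 0, -2).
With v_3 = -2, v = (1, 0, -2), so v_1 = 1.

1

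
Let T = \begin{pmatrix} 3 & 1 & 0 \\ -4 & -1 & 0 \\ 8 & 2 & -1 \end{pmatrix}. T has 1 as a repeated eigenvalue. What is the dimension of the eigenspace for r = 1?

1

T − 1I = [[2, 1, 0], [-4, -2, 0], [8, 2, -2]].
This matrix has rank 2, so its null space has dimension 3 − 2 = 1.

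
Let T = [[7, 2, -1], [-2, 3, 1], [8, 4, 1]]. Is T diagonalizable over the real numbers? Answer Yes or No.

Characteristic polynomial: p(μ) = μ^3 - 11μ^2 + 39μ - 45 = (μ - 5)(μ - 3)^2.
μ = 3 has algebraic multiplicity 2; rank(T − 3I) = 2, so geometric multiplicity = 1.
Geometric multiplicity < algebraic multiplicity, so T is not diagonalizable.

No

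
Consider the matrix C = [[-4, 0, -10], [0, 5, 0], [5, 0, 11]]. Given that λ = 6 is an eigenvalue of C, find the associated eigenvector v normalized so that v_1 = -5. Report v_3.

C − 6I = [[-10, 0, -10], [0, -1, 0], [5, 0, 5]].
Solving (C − 6I)v = 0 gives the eigenspace spanned by (-5, 0, 5).
With v_1 = -5, v = (-5, 0, 5), so v_3 = 5.

5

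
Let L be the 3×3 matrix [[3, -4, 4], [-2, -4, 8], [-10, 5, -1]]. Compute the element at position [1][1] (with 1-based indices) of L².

-23

Characteristic polynomial: r^3 + 2r^2 - 19r - 20 = (r - 4)(r + 1)(r + 5), so the eigenvalues are -5, -1, 4.
r=-5: eigenvector (1, 2, 0).
r=4: eigenvector (0, 1, 1).
r=-1: eigenvector (1, 2, 1).
P = [[1, 0, 1], [2, 1, 2], [0, 1, 1]], D = diag(-5, 4, -1), P⁻¹ = [[-1, 1, -1], [-2, 1, 0], [2, -1, 1]].
L² = P·diag(25, 16, 1)·P⁻¹ = [[-23, 24, -24], [-78, 64, -48], [-30, 15, 1]].
The requested entry is -23.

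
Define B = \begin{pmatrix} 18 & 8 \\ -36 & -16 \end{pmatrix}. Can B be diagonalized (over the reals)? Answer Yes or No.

Characteristic polynomial: p(s) = s^2 - 2s = s(s - 2).
All 2 eigenvalues are distinct, so B is diagonalizable.

Yes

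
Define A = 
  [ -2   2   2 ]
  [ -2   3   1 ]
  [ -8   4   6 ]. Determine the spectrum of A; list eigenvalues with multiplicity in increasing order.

2, 2, 3

Characteristic polynomial: p(μ) = μ^3 - 7μ^2 + 16μ - 12 = (μ - 3)(μ - 2)^2.
Roots (with multiplicity): 2, 2, 3.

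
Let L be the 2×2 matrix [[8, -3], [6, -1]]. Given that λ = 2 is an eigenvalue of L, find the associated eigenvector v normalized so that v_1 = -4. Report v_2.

L − 2I = [[6, -3], [6, -3]].
Solving (L − 2I)v = 0 gives the eigenspace spanned by (-4, -8).
With v_1 = -4, v = (-4, -8), so v_2 = -8.

-8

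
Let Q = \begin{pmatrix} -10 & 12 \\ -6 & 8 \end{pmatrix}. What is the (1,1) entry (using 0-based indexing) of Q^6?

-3968

Characteristic polynomial: μ^2 + 2μ - 8 = (μ - 2)(μ + 4), so the eigenvalues are -4, 2.
μ=-4: eigenvector (-2, -1).
μ=2: eigenvector (1, 1).
P = [[-2, 1], [-1, 1]], D = diag(-4, 2), P⁻¹ = [[-1, 1], [-1, 2]].
Q⁶ = P·diag(4096, 64)·P⁻¹ = [[8128, -8064], [4032, -3968]].
The requested entry is -3968.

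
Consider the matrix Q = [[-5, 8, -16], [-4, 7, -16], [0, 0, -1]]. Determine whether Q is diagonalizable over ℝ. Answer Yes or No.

Characteristic polynomial: p(λ) = λ^3 - λ^2 - 5λ - 3 = (λ - 3)(λ + 1)^2.
λ = -1 has algebraic multiplicity 2; rank(Q + 1I) = 1, so geometric multiplicity = 2.
Every eigenvalue has geometric = algebraic multiplicity, so Q is diagonalizable.

Yes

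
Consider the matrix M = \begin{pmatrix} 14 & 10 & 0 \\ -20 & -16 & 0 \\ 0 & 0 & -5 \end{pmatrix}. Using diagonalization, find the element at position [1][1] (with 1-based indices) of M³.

Characteristic polynomial: s^3 + 7s^2 - 14s - 120 = (s - 4)(s + 5)(s + 6), so the eigenvalues are -6, -5, 4.
s=-5: eigenvector (0, 0, 1).
s=4: eigenvector (1, -1, 0).
s=-6: eigenvector (1, -2, 0).
P = [[0, 1, 1], [0, -1, -2], [1, 0, 0]], D = diag(-5, 4, -6), P⁻¹ = [[0, 0, 1], [2, 1, 0], [-1, -1, 0]].
M³ = P·diag(-125, 64, -216)·P⁻¹ = [[344, 280, 0], [-560, -496, 0], [0, 0, -125]].
The requested entry is 344.

344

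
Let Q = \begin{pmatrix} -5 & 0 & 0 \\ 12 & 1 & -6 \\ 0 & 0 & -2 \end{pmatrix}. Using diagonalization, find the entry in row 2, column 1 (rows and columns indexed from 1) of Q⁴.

Characteristic polynomial: s^3 + 6s^2 + 3s - 10 = (s - 1)(s + 2)(s + 5), so the eigenvalues are -5, -2, 1.
s=-5: eigenvector (1, -2, 0).
s=1: eigenvector (0, 1, 0).
s=-2: eigenvector (0, 2, 1).
P = [[1, 0, 0], [-2, 1, 2], [0, 0, 1]], D = diag(-5, 1, -2), P⁻¹ = [[1, 0, 0], [2, 1, -2], [0, 0, 1]].
Q⁴ = P·diag(625, 1, 16)·P⁻¹ = [[625, 0, 0], [-1248, 1, 30], [0, 0, 16]].
The requested entry is -1248.

-1248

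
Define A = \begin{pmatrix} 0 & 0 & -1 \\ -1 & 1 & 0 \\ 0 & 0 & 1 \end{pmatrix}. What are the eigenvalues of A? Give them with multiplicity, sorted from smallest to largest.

Characteristic polynomial: p(t) = t^3 - 2t^2 + t = t(t - 1)^2.
Roots (with multiplicity): 0, 1, 1.

0, 1, 1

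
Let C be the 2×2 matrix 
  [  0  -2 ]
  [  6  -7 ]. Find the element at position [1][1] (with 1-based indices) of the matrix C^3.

84

Characteristic polynomial: s^2 + 7s + 12 = (s + 3)(s + 4), so the eigenvalues are -4, -3.
s=-4: eigenvector (-1, -2).
s=-3: eigenvector (2, 3).
P = [[-1, 2], [-2, 3]], D = diag(-4, -3), P⁻¹ = [[3, -2], [2, -1]].
C³ = P·diag(-64, -27)·P⁻¹ = [[84, -74], [222, -175]].
The requested entry is 84.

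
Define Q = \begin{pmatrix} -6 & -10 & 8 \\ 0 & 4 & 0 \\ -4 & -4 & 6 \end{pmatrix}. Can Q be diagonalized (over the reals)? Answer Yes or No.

Yes

Characteristic polynomial: p(t) = t^3 - 4t^2 - 4t + 16 = (t - 4)(t - 2)(t + 2).
All 3 eigenvalues are distinct, so Q is diagonalizable.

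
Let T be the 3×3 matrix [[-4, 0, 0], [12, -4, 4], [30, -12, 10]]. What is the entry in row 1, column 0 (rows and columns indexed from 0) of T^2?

Characteristic polynomial: r^3 - 2r^2 - 16r + 32 = (r - 4)(r - 2)(r + 4), so the eigenvalues are -4, 2, 4.
r=-4: eigenvector (1, -1, -3).
r=4: eigenvector (0, 1, 2).
r=2: eigenvector (0, -2, -3).
P = [[1, 0, 0], [-1, 1, -2], [-3, 2, -3]], D = diag(-4, 4, 2), P⁻¹ = [[1, 0, 0], [3, -3, 2], [1, -2, 1]].
T² = P·diag(16, 16, 4)·P⁻¹ = [[16, 0, 0], [24, -32, 24], [36, -72, 52]].
The requested entry is 24.

24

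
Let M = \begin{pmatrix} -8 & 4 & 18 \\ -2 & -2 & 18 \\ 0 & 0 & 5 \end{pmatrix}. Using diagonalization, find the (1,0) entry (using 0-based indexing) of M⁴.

1040

Characteristic polynomial: t^3 + 5t^2 - 26t - 120 = (t - 5)(t + 4)(t + 6), so the eigenvalues are -6, -4, 5.
t=-4: eigenvector (1, 1, 0).
t=-6: eigenvector (-2, -1, 0).
t=5: eigenvector (2, 2, 1).
P = [[1, -2, 2], [1, -1, 2], [0, 0, 1]], D = diag(-4, -6, 5), P⁻¹ = [[-1, 2, -2], [-1, 1, 0], [0, 0, 1]].
M⁴ = P·diag(256, 1296, 625)·P⁻¹ = [[2336, -2080, 738], [1040, -784, 738], [0, 0, 625]].
The requested entry is 1040.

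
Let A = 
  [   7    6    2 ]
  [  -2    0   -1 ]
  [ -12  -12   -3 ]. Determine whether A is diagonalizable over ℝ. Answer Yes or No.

Characteristic polynomial: p(λ) = λ^3 - 4λ^2 + 3λ = λ(λ - 3)(λ - 1).
All 3 eigenvalues are distinct, so A is diagonalizable.

Yes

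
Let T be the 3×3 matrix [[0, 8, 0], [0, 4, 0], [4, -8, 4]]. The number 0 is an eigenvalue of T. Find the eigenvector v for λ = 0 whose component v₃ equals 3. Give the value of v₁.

-3

T = [[0, 8, 0], [0, 4, 0], [4, -8, 4]].
Solving (T)v = 0 gives the eigenspace spanned by (-3, 0, 3).
With v₃ = 3, v = (-3, 0, 3), so v₁ = -3.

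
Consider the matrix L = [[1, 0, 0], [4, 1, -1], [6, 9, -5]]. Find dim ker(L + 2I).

L + 2I = [[3, 0, 0], [4, 3, -1], [6, 9, -3]].
This matrix has rank 2, so its null space has dimension 3 − 2 = 1.

1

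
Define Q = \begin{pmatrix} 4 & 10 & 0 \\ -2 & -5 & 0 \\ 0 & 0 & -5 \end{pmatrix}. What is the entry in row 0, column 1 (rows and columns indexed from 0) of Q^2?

Characteristic polynomial: r^3 + 6r^2 + 5r = r(r + 1)(r + 5), so the eigenvalues are -5, -1, 0.
r=-1: eigenvector (-2, 1, 0).
r=0: eigenvector (5, -2, 0).
r=-5: eigenvector (0, 0, 1).
P = [[-2, 5, 0], [1, -2, 0], [0, 0, 1]], D = diag(-1, 0, -5), P⁻¹ = [[2, 5, 0], [1, 2, 0], [0, 0, 1]].
Q² = P·diag(1, 0, 25)·P⁻¹ = [[-4, -10, 0], [2, 5, 0], [0, 0, 25]].
The requested entry is -10.

-10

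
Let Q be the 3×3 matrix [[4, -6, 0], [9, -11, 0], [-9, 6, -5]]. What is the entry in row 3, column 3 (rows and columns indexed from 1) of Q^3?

-125

Characteristic polynomial: μ^3 + 12μ^2 + 45μ + 50 = (μ + 2)(μ + 5)^2, so the eigenvalues are -5, -5, -2.
μ=-5: eigenvector (0, 0, 1).
μ=-5: eigenvector (2, 3, 0).
μ=-2: eigenvector (-1, -1, 1).
P = [[0, 2, -1], [0, 3, -1], [1, 0, 1]], D = diag(-5, -5, -2), P⁻¹ = [[3, -2, 1], [-1, 1, 0], [-3, 2, 0]].
Q³ = P·diag(-125, -125, -8)·P⁻¹ = [[226, -234, 0], [351, -359, 0], [-351, 234, -125]].
The requested entry is -125.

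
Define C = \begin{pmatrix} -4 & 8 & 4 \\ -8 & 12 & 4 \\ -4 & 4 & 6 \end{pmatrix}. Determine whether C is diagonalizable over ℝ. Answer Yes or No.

Characteristic polynomial: p(s) = s^3 - 14s^2 + 64s - 96 = (s - 6)(s - 4)^2.
s = 4 has algebraic multiplicity 2; rank(C − 4I) = 1, so geometric multiplicity = 2.
Every eigenvalue has geometric = algebraic multiplicity, so C is diagonalizable.

Yes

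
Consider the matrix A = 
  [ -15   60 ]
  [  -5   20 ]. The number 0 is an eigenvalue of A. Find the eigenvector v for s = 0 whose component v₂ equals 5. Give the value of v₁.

A = [[-15, 60], [-5, 20]].
Solving (A)v = 0 gives the eigenspace spanned by (20, 5).
With v₂ = 5, v = (20, 5), so v₁ = 20.

20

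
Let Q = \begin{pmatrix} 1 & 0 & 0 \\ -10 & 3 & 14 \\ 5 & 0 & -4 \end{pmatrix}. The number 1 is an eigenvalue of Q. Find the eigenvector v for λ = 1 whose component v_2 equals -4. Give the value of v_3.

Q − 1I = [[0, 0, 0], [-10, 2, 14], [5, 0, -5]].
Solving (Q − 1I)v = 0 gives the eigenspace spanned by (2, -4, 2).
With v_2 = -4, v = (2, -4, 2), so v_3 = 2.

2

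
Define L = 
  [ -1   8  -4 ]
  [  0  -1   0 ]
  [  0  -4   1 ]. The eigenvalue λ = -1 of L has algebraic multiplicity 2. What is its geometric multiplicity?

2

L + 1I = [[0, 8, -4], [0, 0, 0], [0, -4, 2]].
This matrix has rank 1, so its null space has dimension 3 − 1 = 2.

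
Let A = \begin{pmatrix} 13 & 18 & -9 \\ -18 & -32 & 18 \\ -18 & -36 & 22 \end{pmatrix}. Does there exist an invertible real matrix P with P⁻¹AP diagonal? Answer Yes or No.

Yes

Characteristic polynomial: p(λ) = λ^3 - 3λ^2 - 24λ + 80 = (λ - 4)^2(λ + 5).
λ = 4 has algebraic multiplicity 2; rank(A − 4I) = 1, so geometric multiplicity = 2.
Every eigenvalue has geometric = algebraic multiplicity, so A is diagonalizable.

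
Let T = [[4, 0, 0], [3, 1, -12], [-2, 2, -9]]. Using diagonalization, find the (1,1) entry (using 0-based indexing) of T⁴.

Characteristic polynomial: μ^3 + 4μ^2 - 17μ - 60 = (μ - 4)(μ + 3)(μ + 5), so the eigenvalues are -5, -3, 4.
μ=4: eigenvector (1, 1, 0).
μ=-3: eigenvector (0, 3, 1).
μ=-5: eigenvector (0, 2, 1).
P = [[1, 0, 0], [1, 3, 2], [0, 1, 1]], D = diag(4, -3, -5), P⁻¹ = [[1, 0, 0], [-1, 1, -2], [1, -1, 3]].
T⁴ = P·diag(256, 81, 625)·P⁻¹ = [[256, 0, 0], [1263, -1007, 3264], [544, -544, 1713]].
The requested entry is -1007.

-1007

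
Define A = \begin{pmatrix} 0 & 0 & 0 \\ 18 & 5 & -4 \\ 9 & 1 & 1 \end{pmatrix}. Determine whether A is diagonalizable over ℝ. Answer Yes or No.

Characteristic polynomial: p(t) = t^3 - 6t^2 + 9t = t(t - 3)^2.
t = 3 has algebraic multiplicity 2; rank(A − 3I) = 2, so geometric multiplicity = 1.
Geometric multiplicity < algebraic multiplicity, so A is not diagonalizable.

No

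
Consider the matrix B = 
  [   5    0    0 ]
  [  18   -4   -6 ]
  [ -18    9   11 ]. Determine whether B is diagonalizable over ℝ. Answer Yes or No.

Characteristic polynomial: p(t) = t^3 - 12t^2 + 45t - 50 = (t - 5)^2(t - 2).
t = 5 has algebraic multiplicity 2; rank(B − 5I) = 1, so geometric multiplicity = 2.
Every eigenvalue has geometric = algebraic multiplicity, so B is diagonalizable.

Yes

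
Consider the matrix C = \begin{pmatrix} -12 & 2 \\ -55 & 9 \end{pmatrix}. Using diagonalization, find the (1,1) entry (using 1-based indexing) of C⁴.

166

Characteristic polynomial: s^2 + 3s + 2 = (s + 1)(s + 2), so the eigenvalues are -2, -1.
s=-2: eigenvector (1, 5).
s=-1: eigenvector (2, 11).
P = [[1, 2], [5, 11]], D = diag(-2, -1), P⁻¹ = [[11, -2], [-5, 1]].
C⁴ = P·diag(16, 1)·P⁻¹ = [[166, -30], [825, -149]].
The requested entry is 166.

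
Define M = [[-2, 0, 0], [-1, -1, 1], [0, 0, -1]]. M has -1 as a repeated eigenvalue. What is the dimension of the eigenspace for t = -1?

1

M + 1I = [[-1, 0, 0], [-1, 0, 1], [0, 0, 0]].
This matrix has rank 2, so its null space has dimension 3 − 2 = 1.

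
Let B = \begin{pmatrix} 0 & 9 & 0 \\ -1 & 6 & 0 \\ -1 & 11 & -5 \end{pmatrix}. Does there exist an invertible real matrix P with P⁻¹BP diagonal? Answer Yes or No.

No

Characteristic polynomial: p(r) = r^3 - r^2 - 21r + 45 = (r - 3)^2(r + 5).
r = 3 has algebraic multiplicity 2; rank(B − 3I) = 2, so geometric multiplicity = 1.
Geometric multiplicity < algebraic multiplicity, so B is not diagonalizable.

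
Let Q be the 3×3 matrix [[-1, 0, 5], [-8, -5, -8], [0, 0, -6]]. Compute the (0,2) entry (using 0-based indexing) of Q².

Characteristic polynomial: λ^3 + 12λ^2 + 41λ + 30 = (λ + 1)(λ + 5)(λ + 6), so the eigenvalues are -6, -5, -1.
λ=-1: eigenvector (1, -2, 0).
λ=-6: eigenvector (-1, 0, 1).
λ=-5: eigenvector (0, 1, 0).
P = [[1, -1, 0], [-2, 0, 1], [0, 1, 0]], D = diag(-1, -6, -5), P⁻¹ = [[1, 0, 1], [0, 0, 1], [2, 1, 2]].
Q² = P·diag(1, 36, 25)·P⁻¹ = [[1, 0, -35], [48, 25, 48], [0, 0, 36]].
The requested entry is -35.

-35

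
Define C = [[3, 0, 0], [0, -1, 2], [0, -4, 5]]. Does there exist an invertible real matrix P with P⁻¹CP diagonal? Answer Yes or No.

Characteristic polynomial: p(μ) = μ^3 - 7μ^2 + 15μ - 9 = (μ - 3)^2(μ - 1).
μ = 3 has algebraic multiplicity 2; rank(C − 3I) = 1, so geometric multiplicity = 2.
Every eigenvalue has geometric = algebraic multiplicity, so C is diagonalizable.

Yes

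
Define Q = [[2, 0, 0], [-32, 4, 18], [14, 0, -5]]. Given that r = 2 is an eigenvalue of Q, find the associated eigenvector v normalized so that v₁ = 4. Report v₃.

8

Q − 2I = [[0, 0, 0], [-32, 2, 18], [14, 0, -7]].
Solving (Q − 2I)v = 0 gives the eigenspace spanned by (4, -8, 8).
With v₁ = 4, v = (4, -8, 8), so v₃ = 8.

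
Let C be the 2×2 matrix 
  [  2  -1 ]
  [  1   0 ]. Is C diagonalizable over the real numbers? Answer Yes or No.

No

Characteristic polynomial: p(s) = s^2 - 2s + 1 = (s - 1)^2.
s = 1 has algebraic multiplicity 2; rank(C − 1I) = 1, so geometric multiplicity = 1.
Geometric multiplicity < algebraic multiplicity, so C is not diagonalizable.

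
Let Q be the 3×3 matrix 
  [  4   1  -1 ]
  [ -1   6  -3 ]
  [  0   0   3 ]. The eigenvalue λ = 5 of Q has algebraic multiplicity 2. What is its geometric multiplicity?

Q − 5I = [[-1, 1, -1], [-1, 1, -3], [0, 0, -2]].
This matrix has rank 2, so its null space has dimension 3 − 2 = 1.

1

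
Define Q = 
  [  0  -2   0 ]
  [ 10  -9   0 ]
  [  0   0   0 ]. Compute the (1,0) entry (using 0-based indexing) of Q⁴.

Characteristic polynomial: λ^3 + 9λ^2 + 20λ = λ(λ + 4)(λ + 5), so the eigenvalues are -5, -4, 0.
λ=0: eigenvector (0, 0, 1).
λ=-5: eigenvector (2, 5, 0).
λ=-4: eigenvector (1, 2, 0).
P = [[0, 2, 1], [0, 5, 2], [1, 0, 0]], D = diag(0, -5, -4), P⁻¹ = [[0, 0, 1], [-2, 1, 0], [5, -2, 0]].
Q⁴ = P·diag(0, 625, 256)·P⁻¹ = [[-1220, 738, 0], [-3690, 2101, 0], [0, 0, 0]].
The requested entry is -3690.

-3690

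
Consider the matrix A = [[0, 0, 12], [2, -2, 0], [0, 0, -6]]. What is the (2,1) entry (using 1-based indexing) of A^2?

-4

Characteristic polynomial: t^3 + 8t^2 + 12t = t(t + 2)(t + 6), so the eigenvalues are -6, -2, 0.
t=0: eigenvector (1, 1, 0).
t=-2: eigenvector (0, 1, 0).
t=-6: eigenvector (-2, 1, 1).
P = [[1, 0, -2], [1, 1, 1], [0, 0, 1]], D = diag(0, -2, -6), P⁻¹ = [[1, 0, 2], [-1, 1, -3], [0, 0, 1]].
A² = P·diag(0, 4, 36)·P⁻¹ = [[0, 0, -72], [-4, 4, 24], [0, 0, 36]].
The requested entry is -4.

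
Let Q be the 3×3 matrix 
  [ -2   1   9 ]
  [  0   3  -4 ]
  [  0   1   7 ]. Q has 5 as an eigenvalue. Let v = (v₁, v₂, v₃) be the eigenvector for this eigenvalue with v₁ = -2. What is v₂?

Q − 5I = [[-7, 1, 9], [0, -2, -4], [0, 1, 2]].
Solving (Q − 5I)v = 0 gives the eigenspace spanned by (-2, 4, -2).
With v₁ = -2, v = (-2, 4, -2), so v₂ = 4.

4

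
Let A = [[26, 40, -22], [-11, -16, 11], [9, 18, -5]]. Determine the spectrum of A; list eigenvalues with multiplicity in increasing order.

Characteristic polynomial: p(r) = r^3 - 5r^2 - 26r + 120 = (r - 6)(r - 4)(r + 5).
Roots (with multiplicity): -5, 4, 6.

-5, 4, 6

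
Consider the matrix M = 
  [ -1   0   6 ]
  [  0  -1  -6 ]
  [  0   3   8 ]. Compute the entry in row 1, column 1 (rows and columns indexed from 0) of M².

-17

Characteristic polynomial: μ^3 - 6μ^2 + 3μ + 10 = (μ - 5)(μ - 2)(μ + 1), so the eigenvalues are -1, 2, 5.
μ=-1: eigenvector (1, 0, 0).
μ=5: eigenvector (-1, 1, -1).
μ=2: eigenvector (-2, 2, -1).
P = [[1, -1, -2], [0, 1, 2], [0, -1, -1]], D = diag(-1, 5, 2), P⁻¹ = [[1, 1, 0], [0, -1, -2], [0, 1, 1]].
M² = P·diag(1, 25, 4)·P⁻¹ = [[1, 18, 42], [0, -17, -42], [0, 21, 46]].
The requested entry is -17.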